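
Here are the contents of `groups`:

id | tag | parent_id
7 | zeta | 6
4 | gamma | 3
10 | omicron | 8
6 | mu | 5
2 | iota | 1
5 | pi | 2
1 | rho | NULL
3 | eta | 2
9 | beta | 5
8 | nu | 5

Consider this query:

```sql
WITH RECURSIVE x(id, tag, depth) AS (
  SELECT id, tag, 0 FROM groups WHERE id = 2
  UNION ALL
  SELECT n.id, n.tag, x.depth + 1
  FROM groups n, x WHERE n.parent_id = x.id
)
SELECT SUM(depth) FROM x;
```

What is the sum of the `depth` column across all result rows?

Base: id=2 (iota) at depth 0.
Iteration 1: rows with parent_id in {2} -> eta (id 3, depth 1), pi (id 5, depth 1).
Iteration 2: rows with parent_id in {3,5} -> gamma (id 4, depth 2), mu (id 6, depth 2), nu (id 8, depth 2), beta (id 9, depth 2).
Iteration 3: rows with parent_id in {4,6,8,9} -> zeta (id 7, depth 3), omicron (id 10, depth 3).
Iteration 4: no rows with parent_id in {7,10}; recursion stops.
SUM(depth) = 0 + 1 + 1 + 2 + 2 + 2 + 2 + 3 + 3 = 16.

16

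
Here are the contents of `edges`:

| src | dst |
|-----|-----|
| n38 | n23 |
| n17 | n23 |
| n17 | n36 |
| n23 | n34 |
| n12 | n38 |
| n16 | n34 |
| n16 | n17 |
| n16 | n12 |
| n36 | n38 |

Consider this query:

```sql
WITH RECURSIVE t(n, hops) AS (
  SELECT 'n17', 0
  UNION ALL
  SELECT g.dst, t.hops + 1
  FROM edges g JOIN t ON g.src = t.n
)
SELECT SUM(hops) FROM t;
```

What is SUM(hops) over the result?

13

Base: (n17, hops=0).
Iteration 1: edges from {n17} -> (n23, hops=1), (n36, hops=1).
Iteration 2: edges from {n23,n36} -> (n34, hops=2), (n38, hops=2).
Iteration 3: edges from {n34,n38} -> (n23, hops=3).
Iteration 4: edges from {n23} -> (n34, hops=4).
Iteration 5: no outgoing edges from {n34}; recursion stops.
SUM(hops) = 0 + 1 + 1 + 2 + 2 + 3 + 4 = 13.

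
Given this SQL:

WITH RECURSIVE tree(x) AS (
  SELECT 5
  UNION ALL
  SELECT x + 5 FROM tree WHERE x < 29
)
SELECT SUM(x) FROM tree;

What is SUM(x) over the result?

105

Base: x=5.
Iteration 1: 5 < 29 holds -> x = 5 + 5 = 10.
Iteration 2: 10 < 29 holds -> x = 10 + 5 = 15.
Iteration 3: 15 < 29 holds -> x = 15 + 5 = 20.
Iteration 4: 20 < 29 holds -> x = 20 + 5 = 25.
Iteration 5: 25 < 29 holds -> x = 25 + 5 = 30.
Iteration 6: 30 < 29 fails; recursion stops.
SUM(x) = 5 + 10 + 15 + 20 + 25 + 30 = 105.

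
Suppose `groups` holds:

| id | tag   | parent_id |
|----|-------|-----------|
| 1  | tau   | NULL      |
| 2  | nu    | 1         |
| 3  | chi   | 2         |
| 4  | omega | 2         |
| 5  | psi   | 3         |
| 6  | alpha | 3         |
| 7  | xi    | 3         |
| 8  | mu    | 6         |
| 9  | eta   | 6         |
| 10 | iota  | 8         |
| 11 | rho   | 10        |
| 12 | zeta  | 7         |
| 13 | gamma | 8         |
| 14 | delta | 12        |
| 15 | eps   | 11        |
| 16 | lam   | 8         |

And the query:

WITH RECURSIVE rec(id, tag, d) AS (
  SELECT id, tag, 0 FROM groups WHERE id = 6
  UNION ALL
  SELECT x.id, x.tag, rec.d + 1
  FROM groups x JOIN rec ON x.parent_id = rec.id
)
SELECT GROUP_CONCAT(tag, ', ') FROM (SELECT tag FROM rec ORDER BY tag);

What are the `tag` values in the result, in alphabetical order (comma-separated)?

Base: id=6 (alpha) at d 0.
Iteration 1: rows with parent_id in {6} -> mu (id 8, d 1), eta (id 9, d 1).
Iteration 2: rows with parent_id in {8,9} -> iota (id 10, d 2), gamma (id 13, d 2), lam (id 16, d 2).
Iteration 3: rows with parent_id in {10,13,16} -> rho (id 11, d 3).
Iteration 4: rows with parent_id in {11} -> eps (id 15, d 4).
Iteration 5: no rows with parent_id in {15}; recursion stops.

alpha, eps, eta, gamma, iota, lam, mu, rho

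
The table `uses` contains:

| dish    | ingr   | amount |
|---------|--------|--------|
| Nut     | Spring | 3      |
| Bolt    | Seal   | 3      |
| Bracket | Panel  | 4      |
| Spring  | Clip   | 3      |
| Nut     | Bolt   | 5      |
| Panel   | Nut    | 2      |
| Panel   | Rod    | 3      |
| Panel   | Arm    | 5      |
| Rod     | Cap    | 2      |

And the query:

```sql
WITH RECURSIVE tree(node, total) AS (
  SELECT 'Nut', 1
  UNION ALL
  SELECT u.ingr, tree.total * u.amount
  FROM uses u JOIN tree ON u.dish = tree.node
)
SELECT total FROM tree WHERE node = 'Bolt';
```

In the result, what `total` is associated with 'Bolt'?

5

Base: (Nut, total=1).
Iteration 1: components of {Nut} -> Bolt = 1*5 = 5, Spring = 1*3 = 3.
Iteration 2: components of {Bolt,Spring} -> Clip = 3*3 = 9, Seal = 5*3 = 15.
Iteration 3: no further components; recursion stops.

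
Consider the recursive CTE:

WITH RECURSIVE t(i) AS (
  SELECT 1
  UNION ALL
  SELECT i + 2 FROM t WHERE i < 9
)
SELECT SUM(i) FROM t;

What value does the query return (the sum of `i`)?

25

Base: i=1.
Iteration 1: 1 < 9 holds -> i = 1 + 2 = 3.
Iteration 2: 3 < 9 holds -> i = 3 + 2 = 5.
Iteration 3: 5 < 9 holds -> i = 5 + 2 = 7.
Iteration 4: 7 < 9 holds -> i = 7 + 2 = 9.
Iteration 5: 9 < 9 fails; recursion stops.
SUM(i) = 1 + 3 + 5 + 7 + 9 = 25.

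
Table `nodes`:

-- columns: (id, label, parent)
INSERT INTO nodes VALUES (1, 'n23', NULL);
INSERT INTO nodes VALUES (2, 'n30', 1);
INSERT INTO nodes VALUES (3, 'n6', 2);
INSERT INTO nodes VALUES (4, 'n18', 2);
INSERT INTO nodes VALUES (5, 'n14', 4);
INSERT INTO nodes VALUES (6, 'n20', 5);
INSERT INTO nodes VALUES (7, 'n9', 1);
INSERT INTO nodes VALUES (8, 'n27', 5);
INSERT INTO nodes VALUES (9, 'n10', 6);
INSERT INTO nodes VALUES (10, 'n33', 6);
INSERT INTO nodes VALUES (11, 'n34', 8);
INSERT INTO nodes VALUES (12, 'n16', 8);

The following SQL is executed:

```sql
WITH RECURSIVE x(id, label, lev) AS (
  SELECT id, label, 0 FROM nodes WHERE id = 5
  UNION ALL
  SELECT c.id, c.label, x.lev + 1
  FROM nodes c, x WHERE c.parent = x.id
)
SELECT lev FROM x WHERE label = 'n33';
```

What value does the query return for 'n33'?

Base: id=5 (n14) at lev 0.
Iteration 1: rows with parent in {5} -> n20 (id 6, lev 1), n27 (id 8, lev 1).
Iteration 2: rows with parent in {6,8} -> n10 (id 9, lev 2), n33 (id 10, lev 2), n34 (id 11, lev 2), n16 (id 12, lev 2).
Iteration 3: no rows with parent in {9,10,11,12}; recursion stops.

2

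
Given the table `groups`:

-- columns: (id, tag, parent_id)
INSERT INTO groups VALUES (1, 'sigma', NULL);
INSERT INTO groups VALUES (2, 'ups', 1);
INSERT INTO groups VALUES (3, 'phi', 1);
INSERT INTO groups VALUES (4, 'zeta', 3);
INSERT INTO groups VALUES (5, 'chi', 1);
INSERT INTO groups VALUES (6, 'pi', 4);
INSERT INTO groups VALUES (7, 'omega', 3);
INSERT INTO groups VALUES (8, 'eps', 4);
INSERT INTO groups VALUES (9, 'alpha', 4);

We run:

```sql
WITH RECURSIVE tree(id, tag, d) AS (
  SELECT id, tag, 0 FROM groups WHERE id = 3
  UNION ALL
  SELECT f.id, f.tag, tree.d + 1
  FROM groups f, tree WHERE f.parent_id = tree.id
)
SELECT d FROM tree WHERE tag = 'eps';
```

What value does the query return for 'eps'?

2

Base: id=3 (phi) at d 0.
Iteration 1: rows with parent_id in {3} -> zeta (id 4, d 1), omega (id 7, d 1).
Iteration 2: rows with parent_id in {4,7} -> pi (id 6, d 2), eps (id 8, d 2), alpha (id 9, d 2).
Iteration 3: no rows with parent_id in {6,8,9}; recursion stops.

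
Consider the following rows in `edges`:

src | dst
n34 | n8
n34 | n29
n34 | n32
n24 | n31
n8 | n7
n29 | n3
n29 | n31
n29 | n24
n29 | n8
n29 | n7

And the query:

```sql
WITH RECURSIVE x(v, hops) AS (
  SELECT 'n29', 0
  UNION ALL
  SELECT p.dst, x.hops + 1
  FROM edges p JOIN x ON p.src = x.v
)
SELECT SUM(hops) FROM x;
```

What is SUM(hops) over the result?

9

Base: (n29, hops=0).
Iteration 1: edges from {n29} -> (n24, hops=1), (n3, hops=1), (n31, hops=1), (n7, hops=1), (n8, hops=1).
Iteration 2: edges from {n24,n3,n31,n7,n8} -> (n31, hops=2), (n7, hops=2).
Iteration 3: no outgoing edges from {n31,n7}; recursion stops.
SUM(hops) = 0 + 1 + 1 + 1 + 1 + 1 + 2 + 2 = 9.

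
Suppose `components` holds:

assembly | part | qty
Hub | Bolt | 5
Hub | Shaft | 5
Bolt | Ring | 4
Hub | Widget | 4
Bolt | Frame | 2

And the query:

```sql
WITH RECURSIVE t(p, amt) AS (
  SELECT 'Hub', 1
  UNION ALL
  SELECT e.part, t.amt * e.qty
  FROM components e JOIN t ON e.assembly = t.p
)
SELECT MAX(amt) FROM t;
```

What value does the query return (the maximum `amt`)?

20

Base: (Hub, amt=1).
Iteration 1: components of {Hub} -> Bolt = 1*5 = 5, Shaft = 1*5 = 5, Widget = 1*4 = 4.
Iteration 2: components of {Bolt,Shaft,Widget} -> Frame = 5*2 = 10, Ring = 5*4 = 20.
Iteration 3: no further components; recursion stops.
amt values: 1, 5, 5, 4, 20, 10; the maximum is 20.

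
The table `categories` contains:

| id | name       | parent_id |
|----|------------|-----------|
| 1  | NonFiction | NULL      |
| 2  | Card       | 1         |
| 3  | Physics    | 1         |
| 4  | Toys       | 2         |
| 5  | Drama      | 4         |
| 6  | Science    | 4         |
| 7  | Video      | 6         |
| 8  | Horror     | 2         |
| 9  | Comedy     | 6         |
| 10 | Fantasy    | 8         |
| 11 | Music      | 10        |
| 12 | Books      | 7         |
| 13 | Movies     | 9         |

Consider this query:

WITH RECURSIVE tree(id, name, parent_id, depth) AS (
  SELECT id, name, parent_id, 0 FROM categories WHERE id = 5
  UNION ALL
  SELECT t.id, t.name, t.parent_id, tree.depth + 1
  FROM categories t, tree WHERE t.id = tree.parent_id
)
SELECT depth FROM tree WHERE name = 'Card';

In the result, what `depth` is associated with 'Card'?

2

Base: id=5 (Drama), parent_id=4, depth 0.
Iteration 1: join on id=4 -> Toys (id 4, parent_id=2, depth 1).
Iteration 2: join on id=2 -> Card (id 2, parent_id=1, depth 2).
Iteration 3: join on id=1 -> NonFiction (id 1, parent_id=NULL, depth 3).
Iteration 4: parent_id is NULL; no match; recursion stops.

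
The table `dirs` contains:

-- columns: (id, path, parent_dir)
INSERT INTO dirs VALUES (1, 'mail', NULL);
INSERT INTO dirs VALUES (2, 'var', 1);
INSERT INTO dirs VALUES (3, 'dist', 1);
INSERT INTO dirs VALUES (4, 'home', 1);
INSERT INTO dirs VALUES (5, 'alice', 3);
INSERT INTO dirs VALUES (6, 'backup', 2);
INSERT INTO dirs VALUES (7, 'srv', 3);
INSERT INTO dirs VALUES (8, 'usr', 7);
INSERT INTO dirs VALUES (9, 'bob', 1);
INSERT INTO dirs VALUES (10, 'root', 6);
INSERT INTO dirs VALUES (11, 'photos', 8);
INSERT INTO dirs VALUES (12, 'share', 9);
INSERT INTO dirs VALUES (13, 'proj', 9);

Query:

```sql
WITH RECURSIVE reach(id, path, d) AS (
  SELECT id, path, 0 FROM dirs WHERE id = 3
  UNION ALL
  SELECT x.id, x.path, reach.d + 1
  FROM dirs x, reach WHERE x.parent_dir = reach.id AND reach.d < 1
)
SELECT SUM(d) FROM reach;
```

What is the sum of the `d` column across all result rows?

Base: id=3 (dist) at d 0.
Iteration 1: rows with parent_dir in {3} -> alice (id 5, d 1), srv (id 7, d 1).
Iteration 2: d < 1 fails for all current rows; recursion stops.
SUM(d) = 0 + 1 + 1 = 2.

2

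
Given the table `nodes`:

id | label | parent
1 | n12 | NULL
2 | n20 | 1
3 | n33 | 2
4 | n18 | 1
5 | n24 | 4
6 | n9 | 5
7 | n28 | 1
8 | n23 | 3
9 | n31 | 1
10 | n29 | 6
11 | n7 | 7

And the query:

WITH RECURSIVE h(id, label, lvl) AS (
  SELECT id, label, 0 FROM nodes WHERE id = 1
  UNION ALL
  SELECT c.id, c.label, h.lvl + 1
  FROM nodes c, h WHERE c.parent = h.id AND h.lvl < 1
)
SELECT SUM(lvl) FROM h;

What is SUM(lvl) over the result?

Base: id=1 (n12) at lvl 0.
Iteration 1: rows with parent in {1} -> n20 (id 2, lvl 1), n18 (id 4, lvl 1), n28 (id 7, lvl 1), n31 (id 9, lvl 1).
Iteration 2: lvl < 1 fails for all current rows; recursion stops.
SUM(lvl) = 0 + 1 + 1 + 1 + 1 = 4.

4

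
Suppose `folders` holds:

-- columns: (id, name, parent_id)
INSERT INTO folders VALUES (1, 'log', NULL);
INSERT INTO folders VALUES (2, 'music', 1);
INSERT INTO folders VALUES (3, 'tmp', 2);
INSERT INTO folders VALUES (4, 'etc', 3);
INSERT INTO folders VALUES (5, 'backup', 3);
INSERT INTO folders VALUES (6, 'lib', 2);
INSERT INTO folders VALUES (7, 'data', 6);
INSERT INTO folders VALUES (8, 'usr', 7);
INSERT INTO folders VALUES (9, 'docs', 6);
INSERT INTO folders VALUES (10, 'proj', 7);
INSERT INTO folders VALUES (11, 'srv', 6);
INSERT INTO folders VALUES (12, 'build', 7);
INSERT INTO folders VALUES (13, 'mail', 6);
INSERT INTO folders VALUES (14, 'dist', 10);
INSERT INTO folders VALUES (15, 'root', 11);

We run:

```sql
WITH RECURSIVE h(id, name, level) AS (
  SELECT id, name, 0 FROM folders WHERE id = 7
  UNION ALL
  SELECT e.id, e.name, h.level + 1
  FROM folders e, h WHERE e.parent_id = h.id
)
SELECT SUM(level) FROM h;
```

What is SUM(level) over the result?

5

Base: id=7 (data) at level 0.
Iteration 1: rows with parent_id in {7} -> usr (id 8, level 1), proj (id 10, level 1), build (id 12, level 1).
Iteration 2: rows with parent_id in {8,10,12} -> dist (id 14, level 2).
Iteration 3: no rows with parent_id in {14}; recursion stops.
SUM(level) = 0 + 1 + 1 + 1 + 2 = 5.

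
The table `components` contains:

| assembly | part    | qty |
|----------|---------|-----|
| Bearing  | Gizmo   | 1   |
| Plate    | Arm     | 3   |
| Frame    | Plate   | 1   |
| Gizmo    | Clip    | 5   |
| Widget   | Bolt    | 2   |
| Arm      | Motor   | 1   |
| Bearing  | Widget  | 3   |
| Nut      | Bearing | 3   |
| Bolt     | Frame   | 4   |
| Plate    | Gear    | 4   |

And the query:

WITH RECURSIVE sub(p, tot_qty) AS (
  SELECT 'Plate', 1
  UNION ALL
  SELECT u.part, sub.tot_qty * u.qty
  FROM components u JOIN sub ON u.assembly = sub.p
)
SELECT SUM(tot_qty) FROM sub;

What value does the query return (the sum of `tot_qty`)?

Base: (Plate, tot_qty=1).
Iteration 1: components of {Plate} -> Arm = 1*3 = 3, Gear = 1*4 = 4.
Iteration 2: components of {Arm,Gear} -> Motor = 3*1 = 3.
Iteration 3: no further components; recursion stops.
SUM(tot_qty) = 1 + 3 + 4 + 3 = 11.

11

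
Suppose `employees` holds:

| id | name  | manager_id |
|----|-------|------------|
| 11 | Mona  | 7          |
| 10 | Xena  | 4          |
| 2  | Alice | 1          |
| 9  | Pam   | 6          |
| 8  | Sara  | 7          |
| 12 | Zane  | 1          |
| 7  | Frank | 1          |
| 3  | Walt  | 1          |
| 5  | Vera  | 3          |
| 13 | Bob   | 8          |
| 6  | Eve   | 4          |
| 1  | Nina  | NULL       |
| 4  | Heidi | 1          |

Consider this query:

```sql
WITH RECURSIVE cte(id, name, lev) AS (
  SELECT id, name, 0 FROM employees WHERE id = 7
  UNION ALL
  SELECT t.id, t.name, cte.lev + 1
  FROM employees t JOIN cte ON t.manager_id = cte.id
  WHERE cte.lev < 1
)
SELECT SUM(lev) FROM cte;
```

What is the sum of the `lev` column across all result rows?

Base: id=7 (Frank) at lev 0.
Iteration 1: rows with manager_id in {7} -> Sara (id 8, lev 1), Mona (id 11, lev 1).
Iteration 2: lev < 1 fails for all current rows; recursion stops.
SUM(lev) = 0 + 1 + 1 = 2.

2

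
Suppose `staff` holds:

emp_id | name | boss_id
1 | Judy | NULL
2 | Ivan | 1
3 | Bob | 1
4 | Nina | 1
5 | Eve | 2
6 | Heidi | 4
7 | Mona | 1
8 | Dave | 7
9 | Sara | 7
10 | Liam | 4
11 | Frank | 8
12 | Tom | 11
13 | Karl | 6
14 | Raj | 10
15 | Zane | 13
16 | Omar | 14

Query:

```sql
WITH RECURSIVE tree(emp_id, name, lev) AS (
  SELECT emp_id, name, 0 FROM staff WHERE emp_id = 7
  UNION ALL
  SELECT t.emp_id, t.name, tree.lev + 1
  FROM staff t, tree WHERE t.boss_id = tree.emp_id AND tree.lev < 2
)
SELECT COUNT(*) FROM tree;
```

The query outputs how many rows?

4

Base: emp_id=7 (Mona) at lev 0.
Iteration 1: rows with boss_id in {7} -> Dave (id 8, lev 1), Sara (id 9, lev 1).
Iteration 2: rows with boss_id in {8,9} -> Frank (id 11, lev 2).
Iteration 3: lev < 2 fails for all current rows; recursion stops.
Total rows emitted: 4.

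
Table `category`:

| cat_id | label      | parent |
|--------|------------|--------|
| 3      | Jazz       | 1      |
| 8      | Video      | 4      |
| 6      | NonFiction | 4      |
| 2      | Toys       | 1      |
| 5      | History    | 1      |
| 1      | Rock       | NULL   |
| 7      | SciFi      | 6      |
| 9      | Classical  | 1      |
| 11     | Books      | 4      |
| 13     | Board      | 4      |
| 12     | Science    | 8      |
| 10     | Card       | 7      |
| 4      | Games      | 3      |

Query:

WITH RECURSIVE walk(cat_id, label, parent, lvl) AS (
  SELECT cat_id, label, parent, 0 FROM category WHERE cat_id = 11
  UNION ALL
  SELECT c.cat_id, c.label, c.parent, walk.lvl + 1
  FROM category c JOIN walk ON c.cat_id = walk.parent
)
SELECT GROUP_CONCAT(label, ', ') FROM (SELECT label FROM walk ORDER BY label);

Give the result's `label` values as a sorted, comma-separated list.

Books, Games, Jazz, Rock

Base: cat_id=11 (Books), parent=4, lvl 0.
Iteration 1: join on cat_id=4 -> Games (id 4, parent=3, lvl 1).
Iteration 2: join on cat_id=3 -> Jazz (id 3, parent=1, lvl 2).
Iteration 3: join on cat_id=1 -> Rock (id 1, parent=NULL, lvl 3).
Iteration 4: parent is NULL; no match; recursion stops.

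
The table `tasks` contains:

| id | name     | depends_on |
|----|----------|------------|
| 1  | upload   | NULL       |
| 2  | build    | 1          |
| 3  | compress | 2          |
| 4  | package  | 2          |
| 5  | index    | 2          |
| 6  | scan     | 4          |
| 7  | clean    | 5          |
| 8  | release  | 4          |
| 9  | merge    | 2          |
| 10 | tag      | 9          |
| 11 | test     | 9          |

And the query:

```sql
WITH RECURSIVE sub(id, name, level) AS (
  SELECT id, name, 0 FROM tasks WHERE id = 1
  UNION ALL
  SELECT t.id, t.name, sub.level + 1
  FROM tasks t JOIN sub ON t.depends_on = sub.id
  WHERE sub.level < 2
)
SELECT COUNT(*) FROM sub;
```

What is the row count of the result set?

Base: id=1 (upload) at level 0.
Iteration 1: rows with depends_on in {1} -> build (id 2, level 1).
Iteration 2: rows with depends_on in {2} -> compress (id 3, level 2), package (id 4, level 2), index (id 5, level 2), merge (id 9, level 2).
Iteration 3: level < 2 fails for all current rows; recursion stops.
Total rows emitted: 6.

6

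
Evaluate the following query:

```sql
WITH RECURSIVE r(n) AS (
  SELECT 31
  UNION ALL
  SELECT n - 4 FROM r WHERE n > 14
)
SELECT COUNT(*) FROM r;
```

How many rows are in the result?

6

Base: n=31.
Iteration 1: 31 > 14 holds -> n = 31 - 4 = 27.
Iteration 2: 27 > 14 holds -> n = 27 - 4 = 23.
Iteration 3: 23 > 14 holds -> n = 23 - 4 = 19.
Iteration 4: 19 > 14 holds -> n = 19 - 4 = 15.
Iteration 5: 15 > 14 holds -> n = 15 - 4 = 11.
Iteration 6: 11 > 14 fails; recursion stops.
Total rows emitted: 6.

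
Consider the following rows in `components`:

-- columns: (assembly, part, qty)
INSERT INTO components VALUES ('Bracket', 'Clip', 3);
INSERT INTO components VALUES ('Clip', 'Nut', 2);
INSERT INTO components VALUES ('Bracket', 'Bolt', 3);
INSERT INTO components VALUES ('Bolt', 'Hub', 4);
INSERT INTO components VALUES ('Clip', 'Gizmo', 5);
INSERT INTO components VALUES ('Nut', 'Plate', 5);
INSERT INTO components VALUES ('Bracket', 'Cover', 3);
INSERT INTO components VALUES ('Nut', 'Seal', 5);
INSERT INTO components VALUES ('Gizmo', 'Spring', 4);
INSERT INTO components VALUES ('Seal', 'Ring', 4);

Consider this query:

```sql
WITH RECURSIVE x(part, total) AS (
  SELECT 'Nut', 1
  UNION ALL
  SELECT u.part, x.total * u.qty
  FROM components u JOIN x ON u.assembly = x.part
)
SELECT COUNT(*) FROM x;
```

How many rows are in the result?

Base: (Nut, total=1).
Iteration 1: components of {Nut} -> Plate = 1*5 = 5, Seal = 1*5 = 5.
Iteration 2: components of {Plate,Seal} -> Ring = 5*4 = 20.
Iteration 3: no further components; recursion stops.
Total rows emitted: 4.

4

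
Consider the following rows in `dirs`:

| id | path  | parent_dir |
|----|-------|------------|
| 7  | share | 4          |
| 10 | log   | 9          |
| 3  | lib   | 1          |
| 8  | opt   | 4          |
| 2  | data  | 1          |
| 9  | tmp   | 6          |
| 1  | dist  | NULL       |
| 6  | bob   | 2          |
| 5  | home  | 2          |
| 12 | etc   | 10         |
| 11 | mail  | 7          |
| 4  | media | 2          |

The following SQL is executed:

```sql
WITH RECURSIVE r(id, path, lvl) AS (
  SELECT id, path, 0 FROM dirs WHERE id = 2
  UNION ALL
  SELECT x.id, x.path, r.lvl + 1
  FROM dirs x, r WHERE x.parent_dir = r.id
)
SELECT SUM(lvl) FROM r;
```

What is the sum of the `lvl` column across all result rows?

Base: id=2 (data) at lvl 0.
Iteration 1: rows with parent_dir in {2} -> media (id 4, lvl 1), home (id 5, lvl 1), bob (id 6, lvl 1).
Iteration 2: rows with parent_dir in {4,5,6} -> share (id 7, lvl 2), opt (id 8, lvl 2), tmp (id 9, lvl 2).
Iteration 3: rows with parent_dir in {7,8,9} -> log (id 10, lvl 3), mail (id 11, lvl 3).
Iteration 4: rows with parent_dir in {10,11} -> etc (id 12, lvl 4).
Iteration 5: no rows with parent_dir in {12}; recursion stops.
SUM(lvl) = 0 + 1 + 1 + 1 + 2 + 2 + 2 + 3 + 3 + 4 = 19.

19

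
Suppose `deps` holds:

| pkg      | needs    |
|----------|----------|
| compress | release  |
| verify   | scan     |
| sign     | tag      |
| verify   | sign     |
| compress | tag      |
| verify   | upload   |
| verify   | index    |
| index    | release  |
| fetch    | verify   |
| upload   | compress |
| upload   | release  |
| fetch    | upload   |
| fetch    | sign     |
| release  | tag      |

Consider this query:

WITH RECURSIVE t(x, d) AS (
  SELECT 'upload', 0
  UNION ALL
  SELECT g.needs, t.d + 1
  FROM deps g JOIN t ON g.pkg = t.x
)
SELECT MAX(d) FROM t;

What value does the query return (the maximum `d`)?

Base: (upload, d=0).
Iteration 1: edges from {upload} -> (compress, d=1), (release, d=1).
Iteration 2: edges from {compress,release} -> (release, d=2), (tag, d=2) x2. [UNION ALL keeps all 3 new rows, including repeats]
Iteration 3: edges from {release,tag} -> (tag, d=3).
Iteration 4: no outgoing edges from {tag}; recursion stops.
d values: 0, 1, 1, 2, 2, 2, 3; the maximum is 3.

3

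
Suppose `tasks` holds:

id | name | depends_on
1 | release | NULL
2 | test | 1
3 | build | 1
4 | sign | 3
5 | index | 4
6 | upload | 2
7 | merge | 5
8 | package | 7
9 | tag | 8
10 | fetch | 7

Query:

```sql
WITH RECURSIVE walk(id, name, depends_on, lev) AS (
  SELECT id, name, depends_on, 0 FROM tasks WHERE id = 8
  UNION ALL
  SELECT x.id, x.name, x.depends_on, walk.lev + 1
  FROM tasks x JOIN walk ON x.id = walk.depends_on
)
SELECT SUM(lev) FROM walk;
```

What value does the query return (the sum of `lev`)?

15

Base: id=8 (package), depends_on=7, lev 0.
Iteration 1: join on id=7 -> merge (id 7, depends_on=5, lev 1).
Iteration 2: join on id=5 -> index (id 5, depends_on=4, lev 2).
Iteration 3: join on id=4 -> sign (id 4, depends_on=3, lev 3).
Iteration 4: join on id=3 -> build (id 3, depends_on=1, lev 4).
Iteration 5: join on id=1 -> release (id 1, depends_on=NULL, lev 5).
Iteration 6: depends_on is NULL; no match; recursion stops.
SUM(lev) = 0 + 1 + 2 + 3 + 4 + 5 = 15.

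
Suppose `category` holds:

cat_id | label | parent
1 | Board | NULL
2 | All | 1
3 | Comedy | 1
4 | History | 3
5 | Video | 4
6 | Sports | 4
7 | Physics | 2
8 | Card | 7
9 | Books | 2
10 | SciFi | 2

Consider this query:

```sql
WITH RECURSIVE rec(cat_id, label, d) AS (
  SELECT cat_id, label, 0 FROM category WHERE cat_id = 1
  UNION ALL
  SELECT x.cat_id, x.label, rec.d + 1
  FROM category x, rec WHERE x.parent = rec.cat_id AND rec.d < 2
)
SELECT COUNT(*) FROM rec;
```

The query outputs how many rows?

Base: cat_id=1 (Board) at d 0.
Iteration 1: rows with parent in {1} -> All (id 2, d 1), Comedy (id 3, d 1).
Iteration 2: rows with parent in {2,3} -> History (id 4, d 2), Physics (id 7, d 2), Books (id 9, d 2), SciFi (id 10, d 2).
Iteration 3: d < 2 fails for all current rows; recursion stops.
Total rows emitted: 7.

7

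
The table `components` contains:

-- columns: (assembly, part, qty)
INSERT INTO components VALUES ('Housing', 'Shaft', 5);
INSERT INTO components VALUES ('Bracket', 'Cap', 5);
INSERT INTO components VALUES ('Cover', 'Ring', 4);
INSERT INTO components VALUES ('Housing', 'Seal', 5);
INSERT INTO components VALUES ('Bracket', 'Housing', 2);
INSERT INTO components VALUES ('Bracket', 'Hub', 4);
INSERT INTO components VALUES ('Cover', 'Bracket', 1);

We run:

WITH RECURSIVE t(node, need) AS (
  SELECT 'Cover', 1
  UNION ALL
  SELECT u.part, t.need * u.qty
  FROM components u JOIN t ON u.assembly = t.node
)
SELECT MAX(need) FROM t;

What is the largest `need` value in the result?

Base: (Cover, need=1).
Iteration 1: components of {Cover} -> Bracket = 1*1 = 1, Ring = 1*4 = 4.
Iteration 2: components of {Bracket,Ring} -> Cap = 1*5 = 5, Housing = 1*2 = 2, Hub = 1*4 = 4.
Iteration 3: components of {Cap,Housing,Hub} -> Seal = 2*5 = 10, Shaft = 2*5 = 10.
Iteration 4: no further components; recursion stops.
need values: 1, 1, 4, 4, 2, 5, 10, 10; the maximum is 10.

10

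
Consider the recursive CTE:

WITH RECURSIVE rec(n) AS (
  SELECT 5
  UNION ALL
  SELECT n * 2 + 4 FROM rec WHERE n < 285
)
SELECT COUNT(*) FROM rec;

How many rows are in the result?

7

Base: n=5.
Iteration 1: 5 < 285 holds -> n = 5 * 2 + 4 = 14.
Iteration 2: 14 < 285 holds -> n = 14 * 2 + 4 = 32.
Iteration 3: 32 < 285 holds -> n = 32 * 2 + 4 = 68.
Iteration 4: 68 < 285 holds -> n = 68 * 2 + 4 = 140.
Iteration 5: 140 < 285 holds -> n = 140 * 2 + 4 = 284.
Iteration 6: 284 < 285 holds -> n = 284 * 2 + 4 = 572.
Iteration 7: 572 < 285 fails; recursion stops.
Total rows emitted: 7.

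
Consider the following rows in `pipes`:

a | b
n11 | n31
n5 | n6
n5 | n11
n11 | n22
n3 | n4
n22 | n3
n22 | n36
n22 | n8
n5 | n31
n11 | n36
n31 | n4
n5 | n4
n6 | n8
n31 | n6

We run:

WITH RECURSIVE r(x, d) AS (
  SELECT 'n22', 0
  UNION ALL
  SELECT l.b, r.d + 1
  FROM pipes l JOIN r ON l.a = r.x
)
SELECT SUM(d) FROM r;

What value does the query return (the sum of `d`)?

5

Base: (n22, d=0).
Iteration 1: edges from {n22} -> (n3, d=1), (n36, d=1), (n8, d=1).
Iteration 2: edges from {n3,n36,n8} -> (n4, d=2).
Iteration 3: no outgoing edges from {n4}; recursion stops.
SUM(d) = 0 + 1 + 1 + 1 + 2 = 5.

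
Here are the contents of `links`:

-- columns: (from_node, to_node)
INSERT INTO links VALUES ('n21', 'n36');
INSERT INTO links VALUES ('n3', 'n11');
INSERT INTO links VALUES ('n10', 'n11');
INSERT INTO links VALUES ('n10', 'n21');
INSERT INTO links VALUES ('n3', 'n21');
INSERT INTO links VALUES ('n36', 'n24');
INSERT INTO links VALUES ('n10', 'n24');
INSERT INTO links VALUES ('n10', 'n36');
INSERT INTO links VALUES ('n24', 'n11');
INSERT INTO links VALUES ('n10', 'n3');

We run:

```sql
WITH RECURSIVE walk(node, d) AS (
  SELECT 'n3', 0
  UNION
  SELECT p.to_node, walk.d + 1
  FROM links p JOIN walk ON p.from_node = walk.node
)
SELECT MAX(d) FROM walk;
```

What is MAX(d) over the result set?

Base: (n3, d=0).
Iteration 1: edges from {n3} -> (n11, d=1), (n21, d=1).
Iteration 2: edges from {n11,n21} -> (n36, d=2).
Iteration 3: edges from {n36} -> (n24, d=3).
Iteration 4: edges from {n24} -> (n11, d=4).
Iteration 5: no outgoing edges from {n11}; recursion stops.
d values: 0, 1, 1, 2, 3, 4; the maximum is 4.

4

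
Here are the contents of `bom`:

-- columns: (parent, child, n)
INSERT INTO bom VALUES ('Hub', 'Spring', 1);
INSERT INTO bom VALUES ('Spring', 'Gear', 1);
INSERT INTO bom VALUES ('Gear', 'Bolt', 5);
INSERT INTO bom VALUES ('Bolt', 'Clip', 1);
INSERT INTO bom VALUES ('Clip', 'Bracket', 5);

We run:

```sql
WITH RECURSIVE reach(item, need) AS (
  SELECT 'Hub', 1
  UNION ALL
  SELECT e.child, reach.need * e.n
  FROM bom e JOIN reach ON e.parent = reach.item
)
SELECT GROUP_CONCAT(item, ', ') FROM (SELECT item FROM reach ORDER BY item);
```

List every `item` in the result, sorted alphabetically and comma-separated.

Base: (Hub, need=1).
Iteration 1: components of {Hub} -> Spring = 1*1 = 1.
Iteration 2: components of {Spring} -> Gear = 1*1 = 1.
Iteration 3: components of {Gear} -> Bolt = 1*5 = 5.
Iteration 4: components of {Bolt} -> Clip = 5*1 = 5.
Iteration 5: components of {Clip} -> Bracket = 5*5 = 25.
Iteration 6: no further components; recursion stops.

Bolt, Bracket, Clip, Gear, Hub, Spring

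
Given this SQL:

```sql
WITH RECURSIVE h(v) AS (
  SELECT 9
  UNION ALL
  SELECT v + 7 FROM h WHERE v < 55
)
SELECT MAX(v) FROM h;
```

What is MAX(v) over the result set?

Base: v=9.
Iteration 1: 9 < 55 holds -> v = 9 + 7 = 16.
Iteration 2: 16 < 55 holds -> v = 16 + 7 = 23.
Iteration 3: 23 < 55 holds -> v = 23 + 7 = 30.
Iteration 4: 30 < 55 holds -> v = 30 + 7 = 37.
Iteration 5: 37 < 55 holds -> v = 37 + 7 = 44.
Iteration 6: 44 < 55 holds -> v = 44 + 7 = 51.
Iteration 7: 51 < 55 holds -> v = 51 + 7 = 58.
Iteration 8: 58 < 55 fails; recursion stops.
v values: 9, 16, 23, 30, 37, 44, 51, 58; the maximum is 58.

58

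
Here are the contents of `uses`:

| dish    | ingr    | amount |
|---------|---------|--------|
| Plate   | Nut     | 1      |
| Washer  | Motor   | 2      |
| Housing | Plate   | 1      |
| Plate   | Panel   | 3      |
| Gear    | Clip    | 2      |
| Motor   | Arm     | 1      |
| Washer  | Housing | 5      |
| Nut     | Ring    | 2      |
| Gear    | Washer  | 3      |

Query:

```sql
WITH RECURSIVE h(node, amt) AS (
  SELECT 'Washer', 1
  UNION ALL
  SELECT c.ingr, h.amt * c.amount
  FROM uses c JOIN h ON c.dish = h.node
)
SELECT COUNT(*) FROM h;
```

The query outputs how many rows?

Base: (Washer, amt=1).
Iteration 1: components of {Washer} -> Housing = 1*5 = 5, Motor = 1*2 = 2.
Iteration 2: components of {Housing,Motor} -> Arm = 2*1 = 2, Plate = 5*1 = 5.
Iteration 3: components of {Arm,Plate} -> Nut = 5*1 = 5, Panel = 5*3 = 15.
Iteration 4: components of {Nut,Panel} -> Ring = 5*2 = 10.
Iteration 5: no further components; recursion stops.
Total rows emitted: 8.

8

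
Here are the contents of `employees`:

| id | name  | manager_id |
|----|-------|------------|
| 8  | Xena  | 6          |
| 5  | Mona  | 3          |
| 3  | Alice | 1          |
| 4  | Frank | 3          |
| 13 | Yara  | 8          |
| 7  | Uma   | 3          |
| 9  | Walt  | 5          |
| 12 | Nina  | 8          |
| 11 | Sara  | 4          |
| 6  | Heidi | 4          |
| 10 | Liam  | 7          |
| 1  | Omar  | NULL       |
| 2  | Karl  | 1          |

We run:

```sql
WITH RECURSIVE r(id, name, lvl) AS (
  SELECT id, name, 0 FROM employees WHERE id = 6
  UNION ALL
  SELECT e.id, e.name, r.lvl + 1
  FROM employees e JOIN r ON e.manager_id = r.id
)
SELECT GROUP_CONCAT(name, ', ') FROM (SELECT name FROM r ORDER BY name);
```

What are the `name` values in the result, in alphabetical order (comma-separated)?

Heidi, Nina, Xena, Yara

Base: id=6 (Heidi) at lvl 0.
Iteration 1: rows with manager_id in {6} -> Xena (id 8, lvl 1).
Iteration 2: rows with manager_id in {8} -> Nina (id 12, lvl 2), Yara (id 13, lvl 2).
Iteration 3: no rows with manager_id in {12,13}; recursion stops.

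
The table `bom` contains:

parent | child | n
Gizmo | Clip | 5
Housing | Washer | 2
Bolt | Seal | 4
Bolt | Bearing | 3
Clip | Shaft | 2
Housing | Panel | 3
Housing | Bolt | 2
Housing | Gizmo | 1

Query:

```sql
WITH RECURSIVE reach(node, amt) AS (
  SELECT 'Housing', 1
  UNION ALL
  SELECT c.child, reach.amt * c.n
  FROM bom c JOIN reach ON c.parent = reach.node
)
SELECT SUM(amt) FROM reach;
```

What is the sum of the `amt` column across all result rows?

38

Base: (Housing, amt=1).
Iteration 1: components of {Housing} -> Bolt = 1*2 = 2, Gizmo = 1*1 = 1, Panel = 1*3 = 3, Washer = 1*2 = 2.
Iteration 2: components of {Bolt,Gizmo,Panel,Washer} -> Bearing = 2*3 = 6, Clip = 1*5 = 5, Seal = 2*4 = 8.
Iteration 3: components of {Bearing,Clip,Seal} -> Shaft = 5*2 = 10.
Iteration 4: no further components; recursion stops.
SUM(amt) = 1 + 3 + 1 + 2 + 2 + 5 + 8 + 6 + 10 = 38.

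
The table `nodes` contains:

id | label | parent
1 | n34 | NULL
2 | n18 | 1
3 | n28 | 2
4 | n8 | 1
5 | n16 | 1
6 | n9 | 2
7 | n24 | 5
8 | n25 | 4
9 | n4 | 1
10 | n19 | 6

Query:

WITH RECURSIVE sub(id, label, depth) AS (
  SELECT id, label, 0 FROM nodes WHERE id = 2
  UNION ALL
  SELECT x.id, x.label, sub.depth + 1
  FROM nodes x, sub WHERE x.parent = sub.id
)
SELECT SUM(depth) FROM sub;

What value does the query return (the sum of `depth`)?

Base: id=2 (n18) at depth 0.
Iteration 1: rows with parent in {2} -> n28 (id 3, depth 1), n9 (id 6, depth 1).
Iteration 2: rows with parent in {3,6} -> n19 (id 10, depth 2).
Iteration 3: no rows with parent in {10}; recursion stops.
SUM(depth) = 0 + 1 + 1 + 2 = 4.

4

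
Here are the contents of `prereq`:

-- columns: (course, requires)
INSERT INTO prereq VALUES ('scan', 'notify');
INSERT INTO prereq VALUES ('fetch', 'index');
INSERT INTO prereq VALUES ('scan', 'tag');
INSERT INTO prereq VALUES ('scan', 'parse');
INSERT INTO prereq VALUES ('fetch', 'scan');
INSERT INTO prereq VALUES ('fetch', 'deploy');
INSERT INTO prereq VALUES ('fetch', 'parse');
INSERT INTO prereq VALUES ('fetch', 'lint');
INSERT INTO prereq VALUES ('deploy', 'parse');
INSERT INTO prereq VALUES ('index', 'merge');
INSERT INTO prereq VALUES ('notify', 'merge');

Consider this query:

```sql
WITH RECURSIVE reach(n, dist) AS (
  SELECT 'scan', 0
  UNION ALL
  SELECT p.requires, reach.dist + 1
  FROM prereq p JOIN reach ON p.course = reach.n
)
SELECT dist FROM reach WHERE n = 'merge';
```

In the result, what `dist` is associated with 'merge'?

Base: (scan, dist=0).
Iteration 1: edges from {scan} -> (notify, dist=1), (parse, dist=1), (tag, dist=1).
Iteration 2: edges from {notify,parse,tag} -> (merge, dist=2).
Iteration 3: no outgoing edges from {merge}; recursion stops.

2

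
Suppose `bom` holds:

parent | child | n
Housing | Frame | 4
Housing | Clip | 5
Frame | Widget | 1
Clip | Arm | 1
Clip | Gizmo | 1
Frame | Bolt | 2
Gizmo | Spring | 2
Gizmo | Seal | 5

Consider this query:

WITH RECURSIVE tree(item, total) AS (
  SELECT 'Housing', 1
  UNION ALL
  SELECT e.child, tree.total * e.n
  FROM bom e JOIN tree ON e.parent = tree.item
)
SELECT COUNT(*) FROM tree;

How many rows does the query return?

Base: (Housing, total=1).
Iteration 1: components of {Housing} -> Clip = 1*5 = 5, Frame = 1*4 = 4.
Iteration 2: components of {Clip,Frame} -> Arm = 5*1 = 5, Bolt = 4*2 = 8, Gizmo = 5*1 = 5, Widget = 4*1 = 4.
Iteration 3: components of {Arm,Bolt,Gizmo,Widget} -> Seal = 5*5 = 25, Spring = 5*2 = 10.
Iteration 4: no further components; recursion stops.
Total rows emitted: 9.

9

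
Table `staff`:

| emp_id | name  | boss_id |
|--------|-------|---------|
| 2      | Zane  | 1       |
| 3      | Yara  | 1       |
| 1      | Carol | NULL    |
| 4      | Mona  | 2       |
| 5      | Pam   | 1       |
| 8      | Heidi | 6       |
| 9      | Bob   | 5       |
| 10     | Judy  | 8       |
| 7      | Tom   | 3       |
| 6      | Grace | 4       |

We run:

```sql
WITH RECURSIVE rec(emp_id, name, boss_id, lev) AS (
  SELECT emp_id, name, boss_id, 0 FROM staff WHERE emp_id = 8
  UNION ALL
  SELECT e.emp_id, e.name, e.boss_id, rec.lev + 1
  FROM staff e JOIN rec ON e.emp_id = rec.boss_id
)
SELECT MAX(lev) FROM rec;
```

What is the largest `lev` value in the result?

4

Base: emp_id=8 (Heidi), boss_id=6, lev 0.
Iteration 1: join on emp_id=6 -> Grace (id 6, boss_id=4, lev 1).
Iteration 2: join on emp_id=4 -> Mona (id 4, boss_id=2, lev 2).
Iteration 3: join on emp_id=2 -> Zane (id 2, boss_id=1, lev 3).
Iteration 4: join on emp_id=1 -> Carol (id 1, boss_id=NULL, lev 4).
Iteration 5: boss_id is NULL; no match; recursion stops.
lev values: 0, 1, 2, 3, 4; the maximum is 4.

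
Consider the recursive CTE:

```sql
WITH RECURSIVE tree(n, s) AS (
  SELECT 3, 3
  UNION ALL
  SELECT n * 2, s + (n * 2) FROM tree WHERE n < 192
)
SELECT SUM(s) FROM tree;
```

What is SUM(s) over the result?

741

Base: n=3, s=3.
Iteration 1: 3 < 192 holds -> n = 3 * 2 = 6, s = 3 + 6 = 9.
Iteration 2: 6 < 192 holds -> n = 6 * 2 = 12, s = 9 + 12 = 21.
Iteration 3: 12 < 192 holds -> n = 12 * 2 = 24, s = 21 + 24 = 45.
Iteration 4: 24 < 192 holds -> n = 24 * 2 = 48, s = 45 + 48 = 93.
Iteration 5: 48 < 192 holds -> n = 48 * 2 = 96, s = 93 + 96 = 189.
Iteration 6: 96 < 192 holds -> n = 96 * 2 = 192, s = 189 + 192 = 381.
Iteration 7: 192 < 192 fails; recursion stops.
SUM(s) = 3 + 9 + 21 + 45 + 93 + 189 + 381 = 741.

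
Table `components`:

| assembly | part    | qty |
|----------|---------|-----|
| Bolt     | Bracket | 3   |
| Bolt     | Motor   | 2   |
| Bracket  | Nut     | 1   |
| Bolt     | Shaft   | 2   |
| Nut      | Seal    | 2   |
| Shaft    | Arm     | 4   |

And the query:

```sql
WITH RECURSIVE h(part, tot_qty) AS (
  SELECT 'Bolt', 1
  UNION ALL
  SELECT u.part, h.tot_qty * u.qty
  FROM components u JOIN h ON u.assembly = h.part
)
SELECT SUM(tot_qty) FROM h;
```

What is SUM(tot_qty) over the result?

Base: (Bolt, tot_qty=1).
Iteration 1: components of {Bolt} -> Bracket = 1*3 = 3, Motor = 1*2 = 2, Shaft = 1*2 = 2.
Iteration 2: components of {Bracket,Motor,Shaft} -> Arm = 2*4 = 8, Nut = 3*1 = 3.
Iteration 3: components of {Arm,Nut} -> Seal = 3*2 = 6.
Iteration 4: no further components; recursion stops.
SUM(tot_qty) = 1 + 3 + 2 + 2 + 3 + 8 + 6 = 25.

25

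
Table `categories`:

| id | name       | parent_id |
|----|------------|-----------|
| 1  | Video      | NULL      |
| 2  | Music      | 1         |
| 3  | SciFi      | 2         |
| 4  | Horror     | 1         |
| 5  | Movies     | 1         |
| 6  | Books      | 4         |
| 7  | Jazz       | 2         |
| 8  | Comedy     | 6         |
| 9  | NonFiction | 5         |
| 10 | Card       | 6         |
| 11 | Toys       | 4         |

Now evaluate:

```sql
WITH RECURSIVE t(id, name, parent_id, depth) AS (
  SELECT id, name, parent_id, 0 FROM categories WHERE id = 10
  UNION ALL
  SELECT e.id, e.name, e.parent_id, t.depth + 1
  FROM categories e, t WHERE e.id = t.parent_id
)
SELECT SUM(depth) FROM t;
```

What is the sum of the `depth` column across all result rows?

Base: id=10 (Card), parent_id=6, depth 0.
Iteration 1: join on id=6 -> Books (id 6, parent_id=4, depth 1).
Iteration 2: join on id=4 -> Horror (id 4, parent_id=1, depth 2).
Iteration 3: join on id=1 -> Video (id 1, parent_id=NULL, depth 3).
Iteration 4: parent_id is NULL; no match; recursion stops.
SUM(depth) = 0 + 1 + 2 + 3 = 6.

6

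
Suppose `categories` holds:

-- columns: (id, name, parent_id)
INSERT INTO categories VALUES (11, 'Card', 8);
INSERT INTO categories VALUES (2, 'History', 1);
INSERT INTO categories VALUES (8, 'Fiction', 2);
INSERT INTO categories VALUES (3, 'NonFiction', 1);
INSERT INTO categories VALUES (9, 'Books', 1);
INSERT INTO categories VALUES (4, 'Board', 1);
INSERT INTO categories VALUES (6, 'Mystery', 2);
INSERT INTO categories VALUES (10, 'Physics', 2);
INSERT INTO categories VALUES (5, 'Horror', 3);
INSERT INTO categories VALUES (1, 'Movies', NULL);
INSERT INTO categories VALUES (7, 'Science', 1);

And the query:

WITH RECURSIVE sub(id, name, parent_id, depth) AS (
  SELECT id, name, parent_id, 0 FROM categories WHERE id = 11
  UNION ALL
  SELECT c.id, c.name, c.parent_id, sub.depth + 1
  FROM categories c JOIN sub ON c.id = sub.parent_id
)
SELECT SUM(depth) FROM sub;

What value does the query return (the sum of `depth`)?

6

Base: id=11 (Card), parent_id=8, depth 0.
Iteration 1: join on id=8 -> Fiction (id 8, parent_id=2, depth 1).
Iteration 2: join on id=2 -> History (id 2, parent_id=1, depth 2).
Iteration 3: join on id=1 -> Movies (id 1, parent_id=NULL, depth 3).
Iteration 4: parent_id is NULL; no match; recursion stops.
SUM(depth) = 0 + 1 + 2 + 3 = 6.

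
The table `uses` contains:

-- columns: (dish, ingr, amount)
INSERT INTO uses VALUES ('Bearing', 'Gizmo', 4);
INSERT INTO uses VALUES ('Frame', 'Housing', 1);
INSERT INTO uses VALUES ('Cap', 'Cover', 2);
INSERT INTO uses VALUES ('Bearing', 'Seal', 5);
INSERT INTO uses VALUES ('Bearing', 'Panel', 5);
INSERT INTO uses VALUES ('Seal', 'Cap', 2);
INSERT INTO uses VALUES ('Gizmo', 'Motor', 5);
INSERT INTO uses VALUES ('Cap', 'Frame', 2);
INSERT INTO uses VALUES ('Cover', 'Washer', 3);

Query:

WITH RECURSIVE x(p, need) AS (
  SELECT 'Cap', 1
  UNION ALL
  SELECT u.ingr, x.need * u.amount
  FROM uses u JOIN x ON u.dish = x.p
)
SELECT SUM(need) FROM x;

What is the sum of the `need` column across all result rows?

13

Base: (Cap, need=1).
Iteration 1: components of {Cap} -> Cover = 1*2 = 2, Frame = 1*2 = 2.
Iteration 2: components of {Cover,Frame} -> Housing = 2*1 = 2, Washer = 2*3 = 6.
Iteration 3: no further components; recursion stops.
SUM(need) = 1 + 2 + 2 + 6 + 2 = 13.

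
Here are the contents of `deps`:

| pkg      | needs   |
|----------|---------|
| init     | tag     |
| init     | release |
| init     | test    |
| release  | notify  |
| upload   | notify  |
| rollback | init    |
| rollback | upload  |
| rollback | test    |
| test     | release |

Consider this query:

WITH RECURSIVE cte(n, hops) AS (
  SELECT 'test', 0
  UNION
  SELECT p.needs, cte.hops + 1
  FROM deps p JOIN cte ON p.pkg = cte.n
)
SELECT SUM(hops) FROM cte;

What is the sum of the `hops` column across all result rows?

3

Base: (test, hops=0).
Iteration 1: edges from {test} -> (release, hops=1).
Iteration 2: edges from {release} -> (notify, hops=2).
Iteration 3: no outgoing edges from {notify}; recursion stops.
SUM(hops) = 0 + 1 + 2 = 3.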